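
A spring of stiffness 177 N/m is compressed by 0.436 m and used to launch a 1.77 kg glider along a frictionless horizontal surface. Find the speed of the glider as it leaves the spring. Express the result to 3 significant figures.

Conservation of energy: ½kx² = ½mv²
v = x√(k/m) = 0.436 × √(177/1.77) = 4.360 m/s

v = 4.36 m/s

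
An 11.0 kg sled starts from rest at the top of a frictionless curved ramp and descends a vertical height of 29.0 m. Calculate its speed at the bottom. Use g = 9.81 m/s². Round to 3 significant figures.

v = 23.9 m/s

Mechanical energy is conserved (no friction): mgh = ½mv²
The mass cancels from both sides.
v = √(2gh) = √(2 × 9.81 × 29.0) = √568.98 = 23.85 m/s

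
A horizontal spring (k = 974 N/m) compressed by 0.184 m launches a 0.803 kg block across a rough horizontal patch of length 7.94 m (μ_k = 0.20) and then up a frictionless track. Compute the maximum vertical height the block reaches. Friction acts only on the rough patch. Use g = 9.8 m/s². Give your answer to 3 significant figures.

h = 0.507 m

Spring energy: E₀ = ½kx² = ½(974)(0.184)² = 16.488 J
Friction: W_f = μ_k mg d = (0.20)(0.803)(9.8)(7.94) = 12.50 J
Energy at base of ramp: E = 16.488 − 12.50 = 3.9913 J
At max height all remaining energy is PE: mgh = E ⇒ h = E/(mg) = 3.9913/(0.803 × 9.8) = 0.5072 m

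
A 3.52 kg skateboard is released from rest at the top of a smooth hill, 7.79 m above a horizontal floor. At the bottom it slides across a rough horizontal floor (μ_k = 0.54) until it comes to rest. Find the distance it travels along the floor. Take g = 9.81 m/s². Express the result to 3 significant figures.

d = 14.4 m

Energy at the top = energy at the end + work done against friction:
At rest all PE has been dissipated by friction: mgh = μ_k m g d
d = h/μ_k = 7.79/0.54 = 14.43 m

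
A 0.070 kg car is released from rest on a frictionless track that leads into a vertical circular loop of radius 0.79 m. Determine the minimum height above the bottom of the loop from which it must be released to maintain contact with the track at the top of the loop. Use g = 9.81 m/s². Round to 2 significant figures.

At the top, for minimum speed gravity alone supplies the centripetal force: mg = mv_top²/r ⇒ v_top² = gr = 7.750 m²/s²
Energy conservation from release height h to the top (height 2r): mgh = ½mv_top² + mg(2r)
h = v_top²/(2g) + 2r = r/2 + 2r = 5r/2 = 1.975 m

h = 2.0 m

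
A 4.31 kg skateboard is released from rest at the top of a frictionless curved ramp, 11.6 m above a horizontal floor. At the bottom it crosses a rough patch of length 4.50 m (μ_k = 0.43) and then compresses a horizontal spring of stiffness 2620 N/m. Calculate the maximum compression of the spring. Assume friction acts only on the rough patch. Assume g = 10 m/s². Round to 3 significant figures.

Initial energy: E₁ = mgh = (4.31)(10)(11.6) = 499.96 J
Friction removes W_f = μ_k mg d = (0.43)(4.31)(10)(4.50) = 83.40 J
Energy reaching the spring: E = 499.96 − 83.40 = 416.56 J
At max compression ½kx² = E ⇒ x = √(2E/k) = √(2 × 416.56/2620) = 0.5639 m

x = 0.564 m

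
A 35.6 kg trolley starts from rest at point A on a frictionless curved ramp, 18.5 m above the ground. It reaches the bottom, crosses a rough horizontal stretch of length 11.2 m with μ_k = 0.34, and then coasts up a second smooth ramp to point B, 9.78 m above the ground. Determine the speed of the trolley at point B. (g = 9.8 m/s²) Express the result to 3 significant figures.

v = 9.81 m/s

Energy at A: mgh₁ = (35.6)(9.8)(18.5) = 6454.3 J
Friction loss: W_f = μ_k mg d = 1329 J
At B: ½mv² + mgh₂ = mgh₁ − W_f
½mv² = 6454.3 − 1329 − 3412.0 = 1713.7 J
v = √(2 × 1713.7/35.6) = 9.812 m/s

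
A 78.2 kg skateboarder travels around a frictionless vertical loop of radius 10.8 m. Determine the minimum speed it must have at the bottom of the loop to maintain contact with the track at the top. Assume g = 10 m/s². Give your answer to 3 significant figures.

At the top: mg = mv_top²/r ⇒ v_top² = gr = 108.0 m²/s²
Energy from bottom to top (height 2r): ½mv_bot² = ½mv_top² + mg(2r)
v_bot² = gr + 4gr = 5gr = 540.0
v_bot = √(5gr) = 23.24 m/s

v = 23.2 m/s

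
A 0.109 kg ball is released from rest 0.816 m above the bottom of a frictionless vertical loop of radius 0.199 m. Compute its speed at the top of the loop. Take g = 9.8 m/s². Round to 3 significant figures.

Energy conservation: mgh = ½mv_top² + mg(2r)
v_top² = 2g(h − 2r) = 2(9.8)(0.816 − 0.3980) = 8.193
v_top = 2.862 m/s

v = 2.86 m/s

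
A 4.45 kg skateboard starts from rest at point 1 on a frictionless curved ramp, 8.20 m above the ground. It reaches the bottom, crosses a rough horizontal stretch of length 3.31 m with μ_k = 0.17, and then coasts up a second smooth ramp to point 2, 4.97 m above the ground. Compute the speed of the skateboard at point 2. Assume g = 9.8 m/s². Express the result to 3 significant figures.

Energy at 1: mgh₁ = (4.45)(9.8)(8.20) = 357.60 J
Friction loss: W_f = μ_k mg d = 24.54 J
At 2: ½mv² + mgh₂ = mgh₁ − W_f
½mv² = 357.60 − 24.54 − 216.74 = 116.32 J
v = √(2 × 116.32/4.45) = 7.230 m/s

v = 7.23 m/s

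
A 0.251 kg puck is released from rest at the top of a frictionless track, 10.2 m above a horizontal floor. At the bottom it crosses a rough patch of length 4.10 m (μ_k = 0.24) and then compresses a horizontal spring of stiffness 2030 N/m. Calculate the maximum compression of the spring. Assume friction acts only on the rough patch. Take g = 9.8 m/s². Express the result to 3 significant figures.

x = 0.149 m

Initial energy: E₁ = mgh = (0.251)(9.8)(10.2) = 25.090 J
Friction removes W_f = μ_k mg d = (0.24)(0.251)(9.8)(4.10) = 2.420 J
Energy reaching the spring: E = 25.090 − 2.420 = 22.670 J
At max compression ½kx² = E ⇒ x = √(2E/k) = √(2 × 22.670/2030) = 0.1494 m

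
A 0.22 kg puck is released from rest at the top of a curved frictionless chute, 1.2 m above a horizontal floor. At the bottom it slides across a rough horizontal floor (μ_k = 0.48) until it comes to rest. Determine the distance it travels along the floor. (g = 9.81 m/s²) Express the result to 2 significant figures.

d = 2.5 m

Applying the work–energy principle:
At rest all PE has been dissipated by friction: mgh = μ_k m g d
d = h/μ_k = 1.2/0.48 = 2.500 m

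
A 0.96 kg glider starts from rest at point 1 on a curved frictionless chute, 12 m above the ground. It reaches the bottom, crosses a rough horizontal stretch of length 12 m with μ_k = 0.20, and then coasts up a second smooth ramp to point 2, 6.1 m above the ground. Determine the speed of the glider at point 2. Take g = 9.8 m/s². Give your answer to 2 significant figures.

v = 8.3 m/s

Energy at 1: mgh₁ = (0.96)(9.8)(12) = 112.90 J
Friction loss: W_f = μ_k mg d = 22.58 J
At 2: ½mv² + mgh₂ = mgh₁ − W_f
½mv² = 112.90 − 22.58 − 57.389 = 32.928 J
v = √(2 × 32.928/0.96) = 8.283 m/s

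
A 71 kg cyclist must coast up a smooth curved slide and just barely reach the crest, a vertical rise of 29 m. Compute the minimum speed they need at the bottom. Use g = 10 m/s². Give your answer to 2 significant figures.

At the top they are momentarily at rest, so all KE converts to PE: ½mv² = mgh
v = √(2gh) = √(2 × 10 × 29) = 24.08 m/s

v = 24 m/s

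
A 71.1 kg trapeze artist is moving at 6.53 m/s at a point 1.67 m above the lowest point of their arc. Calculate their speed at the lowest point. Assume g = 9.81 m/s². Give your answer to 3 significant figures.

v = 8.68 m/s

Equating total energy at the two states: ½mv₀² + mgh = ½mv²
v² = v₀² + 2gh = (6.53)² + 2(9.81)(1.67) = 75.406
v = √75.406 = 8.684 m/s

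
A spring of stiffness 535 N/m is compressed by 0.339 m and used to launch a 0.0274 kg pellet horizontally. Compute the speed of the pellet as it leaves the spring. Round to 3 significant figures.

v = 47.4 m/s

The pellet leaves the spring when the spring is at natural length, so ½kx² = ½mv²
v = x√(k/m) = 0.339 × √(535/0.0274) = 47.37 m/s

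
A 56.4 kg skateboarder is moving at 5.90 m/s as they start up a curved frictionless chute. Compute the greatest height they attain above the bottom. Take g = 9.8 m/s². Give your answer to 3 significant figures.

h = 1.78 m

Setting KE at the bottom equal to PE gained: ½mv² = mgh
h = v²/(2g) = 5.90²/(2 × 9.8) = 1.776 m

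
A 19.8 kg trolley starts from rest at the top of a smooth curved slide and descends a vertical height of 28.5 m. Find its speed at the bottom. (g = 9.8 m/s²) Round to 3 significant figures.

v = 23.6 m/s

Mechanical energy is conserved (no friction): mgh = ½mv²
The mass cancels from both sides.
v = √(2gh) = √(2 × 9.8 × 28.5) = √558.60 = 23.63 m/s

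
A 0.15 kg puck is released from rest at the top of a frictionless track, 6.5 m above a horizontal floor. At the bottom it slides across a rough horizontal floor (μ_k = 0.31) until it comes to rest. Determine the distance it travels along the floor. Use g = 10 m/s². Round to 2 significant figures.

d = 21 m

Energy at the top = energy at the end + work done against friction:
At rest all PE has been dissipated by friction: mgh = μ_k m g d
d = h/μ_k = 6.5/0.31 = 20.97 m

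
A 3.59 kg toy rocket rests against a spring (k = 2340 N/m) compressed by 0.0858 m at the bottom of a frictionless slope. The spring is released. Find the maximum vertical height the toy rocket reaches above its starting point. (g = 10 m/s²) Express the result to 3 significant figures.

At maximum height the toy rocket is at rest, so ½kx² = mgh
h = kx²/(2mg) = (2340)(0.0858)²/(2 × 3.59 × 10) = 0.2399 m

h = 0.240 m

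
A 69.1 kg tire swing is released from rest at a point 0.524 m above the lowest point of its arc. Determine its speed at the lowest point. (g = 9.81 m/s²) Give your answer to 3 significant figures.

v = 3.21 m/s

Energy conservation between the two points: mgh = ½mv²
v = √(2gh) = √(2 × 9.81 × 0.524) = √10.281 = 3.206 m/s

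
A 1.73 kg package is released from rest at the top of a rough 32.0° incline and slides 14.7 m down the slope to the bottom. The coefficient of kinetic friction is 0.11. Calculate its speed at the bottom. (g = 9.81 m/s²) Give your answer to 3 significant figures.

Taking the bottom as reference, mgh = ½mv² + μ_k N L with h = L sinθ, N = mg cosθ:
mgh = mgL sinθ = (1.73)(9.81)(14.7)sin32.0° = 132.20 J
W_f = μ_k mg cosθ · L = (0.11)(1.73)(9.81)cos32.0°·14.7 = 23.27 J
½mv² = 132.20 − 23.27 = 108.93 J
v = √(2 × 108.93/1.73) = 11.22 m/s

v = 11.2 m/s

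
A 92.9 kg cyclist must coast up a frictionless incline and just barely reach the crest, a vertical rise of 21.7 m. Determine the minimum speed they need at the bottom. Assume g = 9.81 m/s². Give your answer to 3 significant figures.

v = 20.6 m/s

At the top they are momentarily at rest, so all KE converts to PE: ½mv² = mgh
v = √(2gh) = √(2 × 9.81 × 21.7) = 20.63 m/s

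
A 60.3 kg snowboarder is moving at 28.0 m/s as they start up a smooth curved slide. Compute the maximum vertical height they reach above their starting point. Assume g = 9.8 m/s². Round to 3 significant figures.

By energy conservation, ½mv² = mgh
h = v²/(2g) = 28.0²/(2 × 9.8) = 40.00 m

h = 40.0 m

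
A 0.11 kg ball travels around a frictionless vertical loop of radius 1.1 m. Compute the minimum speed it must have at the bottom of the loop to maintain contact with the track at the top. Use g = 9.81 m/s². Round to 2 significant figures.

At the top: mg = mv_top²/r ⇒ v_top² = gr = 10.79 m²/s²
Energy from bottom to top (height 2r): ½mv_bot² = ½mv_top² + mg(2r)
v_bot² = gr + 4gr = 5gr = 53.96
v_bot = √(5gr) = 7.345 m/s

v = 7.3 m/s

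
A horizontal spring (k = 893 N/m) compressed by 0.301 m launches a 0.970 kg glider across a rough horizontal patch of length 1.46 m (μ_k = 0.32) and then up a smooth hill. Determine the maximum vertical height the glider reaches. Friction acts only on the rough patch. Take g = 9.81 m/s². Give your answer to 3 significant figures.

h = 3.78 m

Spring energy: E₀ = ½kx² = ½(893)(0.301)² = 40.453 J
Friction: W_f = μ_k mg d = (0.32)(0.970)(9.81)(1.46) = 4.446 J
Energy at base of ramp: E = 40.453 − 4.446 = 36.008 J
At max height all remaining energy is PE: mgh = E ⇒ h = E/(mg) = 36.008/(0.970 × 9.81) = 3.784 m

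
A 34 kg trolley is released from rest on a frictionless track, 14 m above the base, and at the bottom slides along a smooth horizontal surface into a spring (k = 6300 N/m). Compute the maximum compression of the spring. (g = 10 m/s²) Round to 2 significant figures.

x = 1.2 m

At max compression the trolley is momentarily at rest: mgh = ½kx²
x = √(2mgh/k) = √(2 × 34 × 10 × 14 / 6300) = 1.229 m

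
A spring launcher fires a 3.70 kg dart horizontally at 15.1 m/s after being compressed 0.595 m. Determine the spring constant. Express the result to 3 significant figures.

½kx² = ½mv²
k = mv²/x² = (3.70)(15.1)²/(0.595)² = 2383 N/m

k = 2380 N/m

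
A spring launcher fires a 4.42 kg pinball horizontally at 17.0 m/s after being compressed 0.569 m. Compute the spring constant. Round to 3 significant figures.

Spring PE at full compression equals KE at release: ½kx² = ½mv²
k = mv²/x² = (4.42)(17.0)²/(0.569)² = 3945 N/m

k = 3950 N/m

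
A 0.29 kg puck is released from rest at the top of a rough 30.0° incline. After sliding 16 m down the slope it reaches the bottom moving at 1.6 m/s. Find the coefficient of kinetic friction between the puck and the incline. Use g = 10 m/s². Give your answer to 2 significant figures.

μ_k = 0.57

Energy balance down the incline: mg L sinθ − ½mv² = μ_k (mg cosθ) L
mgL sinθ = 23.200 J; ½mv² = 0.37120 J
W_f = 23.200 − 0.37120 = 22.83 J
μ_k = W_f/(mg cosθ · L) = 22.83/(2.511 × 16) = 0.5681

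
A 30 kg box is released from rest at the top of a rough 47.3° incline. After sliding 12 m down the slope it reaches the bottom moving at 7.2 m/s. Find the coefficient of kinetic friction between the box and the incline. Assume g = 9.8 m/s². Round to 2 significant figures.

mgh = ½mv² + μ_k (mg cosθ) L, with h = L sinθ
mgL sinθ = 2592.8 J; ½mv² = 777.60 J
W_f = 2592.8 − 777.60 = 1815 J
μ_k = W_f/(mg cosθ · L) = 1815/(199.4 × 12) = 0.7587

μ_k = 0.76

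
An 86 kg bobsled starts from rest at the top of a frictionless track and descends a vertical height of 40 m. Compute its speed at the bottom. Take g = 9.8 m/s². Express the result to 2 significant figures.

v = 28 m/s

Energy conservation between the two points: mgh = ½mv²
The mass cancels from both sides.
v = √(2gh) = √(2 × 9.8 × 40) = √784.00 = 28.00 m/s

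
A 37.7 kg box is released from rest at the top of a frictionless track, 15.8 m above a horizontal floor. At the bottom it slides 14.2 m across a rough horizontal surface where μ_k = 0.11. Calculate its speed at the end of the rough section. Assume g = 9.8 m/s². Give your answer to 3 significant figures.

Applying the work–energy principle:
mgh = ½mv² + μ_k m g d
W_f = μ_k mg d = (0.11)(37.7)(9.8)(14.2) = 577.1 J
½mv² = mgh − W_f = 5837.5 − 577.1 = 5260.4 J
v = √(2 × 5260.4/37.7) = 16.71 m/s

v = 16.7 m/s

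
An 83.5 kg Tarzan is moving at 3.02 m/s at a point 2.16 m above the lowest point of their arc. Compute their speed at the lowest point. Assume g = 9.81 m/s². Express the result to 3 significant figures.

By conservation of mechanical energy, ½mv₀² + mgh = ½mv²
v² = v₀² + 2gh = (3.02)² + 2(9.81)(2.16) = 51.500
v = √51.500 = 7.176 m/s

v = 7.18 m/s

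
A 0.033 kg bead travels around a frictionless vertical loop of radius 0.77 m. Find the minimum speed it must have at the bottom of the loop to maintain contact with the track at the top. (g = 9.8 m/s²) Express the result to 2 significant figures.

At the top: mg = mv_top²/r ⇒ v_top² = gr = 7.546 m²/s²
Energy from bottom to top (height 2r): ½mv_bot² = ½mv_top² + mg(2r)
v_bot² = gr + 4gr = 5gr = 37.73
v_bot = √(5gr) = 6.142 m/s

v = 6.1 m/s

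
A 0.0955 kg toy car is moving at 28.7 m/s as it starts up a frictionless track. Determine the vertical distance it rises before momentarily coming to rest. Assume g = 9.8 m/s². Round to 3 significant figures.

h = 42.0 m

Setting KE at the bottom equal to PE gained: ½mv² = mgh
h = v²/(2g) = 28.7²/(2 × 9.8) = 42.02 m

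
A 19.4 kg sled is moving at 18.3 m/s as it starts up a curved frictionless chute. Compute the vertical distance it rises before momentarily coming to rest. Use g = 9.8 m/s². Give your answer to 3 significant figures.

By energy conservation, ½mv² = mgh
h = v²/(2g) = 18.3²/(2 × 9.8) = 17.09 m

h = 17.1 m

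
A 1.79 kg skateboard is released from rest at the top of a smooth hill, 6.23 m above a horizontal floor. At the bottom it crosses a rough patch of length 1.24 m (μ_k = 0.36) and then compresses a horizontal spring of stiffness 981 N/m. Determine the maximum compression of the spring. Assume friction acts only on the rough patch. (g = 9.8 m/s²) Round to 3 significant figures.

Initial energy: E₁ = mgh = (1.79)(9.8)(6.23) = 109.29 J
Friction removes W_f = μ_k mg d = (0.36)(1.79)(9.8)(1.24) = 7.831 J
Energy reaching the spring: E = 109.29 − 7.831 = 101.46 J
At max compression ½kx² = E ⇒ x = √(2E/k) = √(2 × 101.46/981) = 0.4548 m

x = 0.455 m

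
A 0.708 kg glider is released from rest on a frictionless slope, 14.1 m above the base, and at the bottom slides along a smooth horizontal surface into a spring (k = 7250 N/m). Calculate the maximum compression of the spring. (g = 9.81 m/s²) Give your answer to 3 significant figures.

x = 0.164 m

Gravitational PE at the top equals spring PE at max compression: mgh = ½kx²
x = √(2mgh/k) = √(2 × 0.708 × 9.81 × 14.1 / 7250) = 0.1644 m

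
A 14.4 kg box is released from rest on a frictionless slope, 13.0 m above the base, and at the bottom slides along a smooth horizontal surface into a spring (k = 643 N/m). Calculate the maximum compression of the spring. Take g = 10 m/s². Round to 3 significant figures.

At max compression the box is momentarily at rest: mgh = ½kx²
x = √(2mgh/k) = √(2 × 14.4 × 10 × 13.0 / 643) = 2.413 m

x = 2.41 m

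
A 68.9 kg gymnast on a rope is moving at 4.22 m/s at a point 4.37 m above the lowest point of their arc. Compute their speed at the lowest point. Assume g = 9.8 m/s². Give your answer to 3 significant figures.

By conservation of mechanical energy, ½mv₀² + mgh = ½mv²
v² = v₀² + 2gh = (4.22)² + 2(9.8)(4.37) = 103.46
v = √103.46 = 10.17 m/s

v = 10.2 m/s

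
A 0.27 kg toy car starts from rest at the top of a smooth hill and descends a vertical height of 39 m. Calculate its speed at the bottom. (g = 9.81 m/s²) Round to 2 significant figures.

v = 28 m/s

Mechanical energy is conserved (no friction): mgh = ½mv²
v = √(2gh) = √(2 × 9.81 × 39) = √765.18 = 27.66 m/s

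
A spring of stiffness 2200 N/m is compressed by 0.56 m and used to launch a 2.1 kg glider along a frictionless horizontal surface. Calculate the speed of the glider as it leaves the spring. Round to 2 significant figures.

Conservation of energy: ½kx² = ½mv²
v = x√(k/m) = 0.56 × √(2200/2.1) = 18.13 m/s

v = 18 m/s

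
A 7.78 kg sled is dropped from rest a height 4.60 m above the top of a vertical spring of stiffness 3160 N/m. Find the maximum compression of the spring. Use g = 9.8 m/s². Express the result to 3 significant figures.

x = 0.496 m

Let x be the compression. The total drop is H + x, and the sled is instantaneously at rest at max compression, so energy conservation gives:
mg(H + x) = ½kx²
½(3160)x² − (7.78)(9.8)x − (7.78)(9.8)(4.60) = 0
1580x² − 76.24x − 350.7 = 0
x = [76.24 + √(5813 + 2.2166e+06)]/(2 × 1580) = 0.4959 m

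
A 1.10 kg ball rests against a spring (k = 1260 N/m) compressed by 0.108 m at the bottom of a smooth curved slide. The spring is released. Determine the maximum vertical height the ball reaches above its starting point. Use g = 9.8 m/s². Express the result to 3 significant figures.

At maximum height the ball is at rest, so ½kx² = mgh
h = kx²/(2mg) = (1260)(0.108)²/(2 × 1.10 × 9.8) = 0.6817 m

h = 0.682 m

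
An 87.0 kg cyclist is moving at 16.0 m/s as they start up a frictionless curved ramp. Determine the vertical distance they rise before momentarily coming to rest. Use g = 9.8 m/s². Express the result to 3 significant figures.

By energy conservation, ½mv² = mgh
h = v²/(2g) = 16.0²/(2 × 9.8) = 13.06 m

h = 13.1 m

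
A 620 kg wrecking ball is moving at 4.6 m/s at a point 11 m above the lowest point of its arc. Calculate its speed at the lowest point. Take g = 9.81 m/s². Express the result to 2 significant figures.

v = 15 m/s

Mechanical energy is conserved (no friction): ½mv₀² + mgh = ½mv²
v² = v₀² + 2gh = (4.6)² + 2(9.81)(11) = 236.98
v = √236.98 = 15.39 m/s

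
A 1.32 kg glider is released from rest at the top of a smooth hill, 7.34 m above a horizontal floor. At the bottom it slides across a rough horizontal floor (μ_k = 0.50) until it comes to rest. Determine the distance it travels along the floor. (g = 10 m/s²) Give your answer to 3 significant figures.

d = 14.7 m

Energy bookkeeping (friction removes W_f = μ_k N d):
At rest all PE has been dissipated by friction: mgh = μ_k m g d
d = h/μ_k = 7.34/0.50 = 14.68 m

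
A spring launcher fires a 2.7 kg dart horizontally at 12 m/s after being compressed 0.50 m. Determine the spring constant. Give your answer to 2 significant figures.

Energy stored in the spring equals the launch KE: ½kx² = ½mv²
k = mv²/x² = (2.7)(12)²/(0.50)² = 1555 N/m

k = 1600 N/m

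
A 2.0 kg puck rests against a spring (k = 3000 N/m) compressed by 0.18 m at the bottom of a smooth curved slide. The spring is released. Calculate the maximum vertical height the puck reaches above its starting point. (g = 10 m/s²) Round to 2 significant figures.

h = 2.4 m

Energy conservation from release to the highest point: ½kx² = mgh
h = kx²/(2mg) = (3000)(0.18)²/(2 × 2.0 × 10) = 2.430 m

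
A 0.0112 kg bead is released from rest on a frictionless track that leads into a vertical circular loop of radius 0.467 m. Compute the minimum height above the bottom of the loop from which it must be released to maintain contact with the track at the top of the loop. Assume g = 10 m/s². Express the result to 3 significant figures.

h = 1.17 m

At the top, for minimum speed gravity alone supplies the centripetal force: mg = mv_top²/r ⇒ v_top² = gr = 4.670 m²/s²
Energy conservation from release height h to the top (height 2r): mgh = ½mv_top² + mg(2r)
h = v_top²/(2g) + 2r = r/2 + 2r = 5r/2 = 1.167 m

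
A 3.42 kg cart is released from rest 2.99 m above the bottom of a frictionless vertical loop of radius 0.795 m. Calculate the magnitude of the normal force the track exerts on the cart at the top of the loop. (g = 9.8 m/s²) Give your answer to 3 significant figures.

N = 84.5 N

Energy from release to top (height 2r): mgh = ½mv_top² + mg(2r)
v_top² = 2g(h − 2r) = 2(9.8)(2.99 − 1.590) = 27.440 m²/s²
At the top, both N and weight point toward the centre: N + mg = mv_top²/r
N = m(v_top²/r − g) = 3.42(27.440/0.795 − 9.8) = 84.53 N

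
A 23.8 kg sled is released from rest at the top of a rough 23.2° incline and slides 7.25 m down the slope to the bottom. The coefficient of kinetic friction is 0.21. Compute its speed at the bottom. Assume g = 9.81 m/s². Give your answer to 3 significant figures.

v = 5.35 m/s

Energy: mgh = ½mv² + W_f, with h = L sinθ and W_f = μ_k (mg cosθ) L
mgh = mgL sinθ = (23.8)(9.81)(7.25)sin23.2° = 666.83 J
W_f = μ_k mg cosθ · L = (0.21)(23.8)(9.81)cos23.2°·7.25 = 326.7 J
½mv² = 666.83 − 326.7 = 340.11 J
v = √(2 × 340.11/23.8) = 5.346 m/s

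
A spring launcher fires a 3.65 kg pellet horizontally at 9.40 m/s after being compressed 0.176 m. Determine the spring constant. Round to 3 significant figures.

½kx² = ½mv²
k = mv²/x² = (3.65)(9.40)²/(0.176)² = 10412 N/m

k = 10400 N/m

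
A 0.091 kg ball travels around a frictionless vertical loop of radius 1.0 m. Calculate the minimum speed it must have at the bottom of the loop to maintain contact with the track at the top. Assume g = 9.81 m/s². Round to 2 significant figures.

v = 7.0 m/s

At the top: mg = mv_top²/r ⇒ v_top² = gr = 9.810 m²/s²
Energy from bottom to top (height 2r): ½mv_bot² = ½mv_top² + mg(2r)
v_bot² = gr + 4gr = 5gr = 49.05
v_bot = √(5gr) = 7.004 m/s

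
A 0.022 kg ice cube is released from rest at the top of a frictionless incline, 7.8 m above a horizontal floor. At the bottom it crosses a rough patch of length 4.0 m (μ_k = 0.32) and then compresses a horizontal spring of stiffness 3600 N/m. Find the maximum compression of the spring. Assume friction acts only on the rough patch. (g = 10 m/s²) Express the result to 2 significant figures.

x = 0.028 m

Initial energy: E₁ = mgh = (0.022)(10)(7.8) = 1.7160 J
Friction removes W_f = μ_k mg d = (0.32)(0.022)(10)(4.0) = 0.2816 J
Energy reaching the spring: E = 1.7160 − 0.2816 = 1.4344 J
At max compression ½kx² = E ⇒ x = √(2E/k) = √(2 × 1.4344/3600) = 0.02823 m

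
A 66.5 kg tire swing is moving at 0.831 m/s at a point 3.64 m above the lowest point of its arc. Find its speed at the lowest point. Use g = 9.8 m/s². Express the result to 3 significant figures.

v = 8.49 m/s

Mechanical energy is conserved (no friction): ½mv₀² + mgh = ½mv²
v² = v₀² + 2gh = (0.831)² + 2(9.8)(3.64) = 72.035
v = √72.035 = 8.487 m/s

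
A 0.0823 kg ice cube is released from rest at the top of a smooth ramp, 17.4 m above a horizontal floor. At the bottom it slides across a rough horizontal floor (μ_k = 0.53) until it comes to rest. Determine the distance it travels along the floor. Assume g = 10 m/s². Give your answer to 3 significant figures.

d = 32.8 m

Energy at the top = energy at the end + work done against friction:
At rest all PE has been dissipated by friction: mgh = μ_k m g d
d = h/μ_k = 17.4/0.53 = 32.83 m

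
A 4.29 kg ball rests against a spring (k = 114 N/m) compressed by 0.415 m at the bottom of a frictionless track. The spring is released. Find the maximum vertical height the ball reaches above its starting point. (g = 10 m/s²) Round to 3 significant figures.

h = 0.229 m

At maximum height the ball is at rest, so ½kx² = mgh
h = kx²/(2mg) = (114)(0.415)²/(2 × 4.29 × 10) = 0.2288 m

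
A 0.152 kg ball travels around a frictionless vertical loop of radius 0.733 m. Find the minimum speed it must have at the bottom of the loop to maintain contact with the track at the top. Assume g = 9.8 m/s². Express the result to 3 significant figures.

v = 5.99 m/s

At the top: mg = mv_top²/r ⇒ v_top² = gr = 7.183 m²/s²
Energy from bottom to top (height 2r): ½mv_bot² = ½mv_top² + mg(2r)
v_bot² = gr + 4gr = 5gr = 35.92
v_bot = √(5gr) = 5.993 m/s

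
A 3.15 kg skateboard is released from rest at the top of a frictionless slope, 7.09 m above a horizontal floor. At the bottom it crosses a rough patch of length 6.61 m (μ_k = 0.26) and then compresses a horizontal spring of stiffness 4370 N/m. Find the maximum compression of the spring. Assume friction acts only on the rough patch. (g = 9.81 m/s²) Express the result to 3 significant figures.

x = 0.276 m

Initial energy: E₁ = mgh = (3.15)(9.81)(7.09) = 219.09 J
Friction removes W_f = μ_k mg d = (0.26)(3.15)(9.81)(6.61) = 53.11 J
Energy reaching the spring: E = 219.09 − 53.11 = 165.98 J
At max compression ½kx² = E ⇒ x = √(2E/k) = √(2 × 165.98/4370) = 0.2756 m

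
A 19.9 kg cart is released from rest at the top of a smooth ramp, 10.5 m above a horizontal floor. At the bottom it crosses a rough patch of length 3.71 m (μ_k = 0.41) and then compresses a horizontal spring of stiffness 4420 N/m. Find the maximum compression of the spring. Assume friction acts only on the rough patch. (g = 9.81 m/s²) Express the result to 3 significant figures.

Initial energy: E₁ = mgh = (19.9)(9.81)(10.5) = 2049.8 J
Friction removes W_f = μ_k mg d = (0.41)(19.9)(9.81)(3.71) = 296.9 J
Energy reaching the spring: E = 2049.8 − 296.9 = 1752.9 J
At max compression ½kx² = E ⇒ x = √(2E/k) = √(2 × 1752.9/4420) = 0.8906 m

x = 0.891 m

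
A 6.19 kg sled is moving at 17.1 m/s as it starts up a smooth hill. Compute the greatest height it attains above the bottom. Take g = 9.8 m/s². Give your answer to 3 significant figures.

Setting KE at the bottom equal to PE gained: ½mv² = mgh
h = v²/(2g) = 17.1²/(2 × 9.8) = 14.92 m

h = 14.9 m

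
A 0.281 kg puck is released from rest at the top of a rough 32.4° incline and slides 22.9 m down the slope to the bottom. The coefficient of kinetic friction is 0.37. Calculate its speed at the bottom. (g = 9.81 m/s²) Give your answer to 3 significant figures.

Taking the bottom as reference, mgh = ½mv² + μ_k N L with h = L sinθ, N = mg cosθ:
mgh = mgL sinθ = (0.281)(9.81)(22.9)sin32.4° = 33.825 J
W_f = μ_k mg cosθ · L = (0.37)(0.281)(9.81)cos32.4°·22.9 = 19.72 J
½mv² = 33.825 − 19.72 = 14.104 J
v = √(2 × 14.104/0.281) = 10.02 m/s

v = 10.0 m/s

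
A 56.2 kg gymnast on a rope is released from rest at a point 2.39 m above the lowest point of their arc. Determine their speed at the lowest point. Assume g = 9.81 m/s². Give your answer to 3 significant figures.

v = 6.85 m/s

Mechanical energy is conserved (no friction): mgh = ½mv²
v = √(2gh) = √(2 × 9.81 × 2.39) = √46.892 = 6.848 m/s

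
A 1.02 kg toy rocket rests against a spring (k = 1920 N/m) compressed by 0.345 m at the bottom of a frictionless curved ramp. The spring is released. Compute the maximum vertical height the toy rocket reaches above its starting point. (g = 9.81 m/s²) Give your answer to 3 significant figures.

h = 11.4 m

At maximum height the toy rocket is at rest, so ½kx² = mgh
h = kx²/(2mg) = (1920)(0.345)²/(2 × 1.02 × 9.81) = 11.42 m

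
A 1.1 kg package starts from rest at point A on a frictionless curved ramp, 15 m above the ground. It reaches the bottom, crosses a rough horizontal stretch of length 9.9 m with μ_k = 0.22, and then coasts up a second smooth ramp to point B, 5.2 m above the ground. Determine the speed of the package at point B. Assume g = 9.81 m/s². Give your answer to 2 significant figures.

Energy at A: mgh₁ = (1.1)(9.81)(15) = 161.87 J
Friction loss: W_f = μ_k mg d = 23.50 J
At B: ½mv² + mgh₂ = mgh₁ − W_f
½mv² = 161.87 − 23.50 − 56.113 = 82.249 J
v = √(2 × 82.249/1.1) = 12.23 m/s

v = 12 m/s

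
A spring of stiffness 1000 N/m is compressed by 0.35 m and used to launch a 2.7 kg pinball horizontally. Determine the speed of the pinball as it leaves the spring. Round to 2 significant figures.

The pinball leaves the spring when the spring is at natural length, so ½kx² = ½mv²
v = x√(k/m) = 0.35 × √(1000/2.7) = 6.736 m/s

v = 6.7 m/s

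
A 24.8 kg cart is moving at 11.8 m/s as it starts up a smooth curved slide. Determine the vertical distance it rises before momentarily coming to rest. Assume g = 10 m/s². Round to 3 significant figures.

By energy conservation, ½mv² = mgh
h = v²/(2g) = 11.8²/(2 × 10) = 6.962 m

h = 6.96 m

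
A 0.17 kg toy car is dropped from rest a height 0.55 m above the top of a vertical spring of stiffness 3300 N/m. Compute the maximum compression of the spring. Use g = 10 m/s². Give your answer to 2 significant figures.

Let x be the compression. The total drop is H + x, and the car is instantaneously at rest at max compression, so energy conservation gives:
mg(H + x) = ½kx²
½(3300)x² − (0.17)(10)x − (0.17)(10)(0.55) = 0
1650x² − 1.700x − 0.9350 = 0
x = [1.700 + √(2.890 + 6171.0)]/(2 × 1650) = 0.02433 m

x = 0.024 m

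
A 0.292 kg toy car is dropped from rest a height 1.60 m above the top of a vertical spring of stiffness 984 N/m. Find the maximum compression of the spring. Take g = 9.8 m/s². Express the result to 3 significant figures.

x = 0.0994 m

Let x be the compression. The total drop is H + x, and the car is instantaneously at rest at max compression, so energy conservation gives:
mg(H + x) = ½kx²
½(984)x² − (0.292)(9.8)x − (0.292)(9.8)(1.60) = 0
492.0x² − 2.862x − 4.579 = 0
x = [2.862 + √(8.189 + 9010.6)]/(2 × 492.0) = 0.09942 m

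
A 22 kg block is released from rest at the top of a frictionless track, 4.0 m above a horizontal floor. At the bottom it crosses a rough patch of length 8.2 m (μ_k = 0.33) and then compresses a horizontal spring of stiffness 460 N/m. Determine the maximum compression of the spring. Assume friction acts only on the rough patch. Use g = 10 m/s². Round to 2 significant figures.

Initial energy: E₁ = mgh = (22)(10)(4.0) = 880.00 J
Friction removes W_f = μ_k mg d = (0.33)(22)(10)(8.2) = 595.3 J
Energy reaching the spring: E = 880.00 − 595.3 = 284.68 J
At max compression ½kx² = E ⇒ x = √(2E/k) = √(2 × 284.68/460) = 1.113 m

x = 1.1 m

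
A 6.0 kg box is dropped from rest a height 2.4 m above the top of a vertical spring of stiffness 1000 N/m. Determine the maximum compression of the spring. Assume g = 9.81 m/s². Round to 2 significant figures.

Let x be the compression. The total drop is H + x, and the box is instantaneously at rest at max compression, so energy conservation gives:
mg(H + x) = ½kx²
½(1000)x² − (6.0)(9.81)x − (6.0)(9.81)(2.4) = 0
500.0x² − 58.86x − 141.3 = 0
x = [58.86 + √(3464 + 282528)]/(2 × 500.0) = 0.5936 m

x = 0.59 m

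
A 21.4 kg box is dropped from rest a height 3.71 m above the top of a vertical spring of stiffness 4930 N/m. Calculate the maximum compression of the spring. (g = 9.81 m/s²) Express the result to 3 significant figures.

x = 0.606 m

Take the reference level at the top of the uncompressed spring. At max compression the box has fallen H + x and is momentarily at rest:
mg(H + x) = ½kx²
½(4930)x² − (21.4)(9.81)x − (21.4)(9.81)(3.71) = 0
2465x² − 209.9x − 778.9 = 0
x = [209.9 + √(44072 + 7.6795e+06)]/(2 × 2465) = 0.6063 m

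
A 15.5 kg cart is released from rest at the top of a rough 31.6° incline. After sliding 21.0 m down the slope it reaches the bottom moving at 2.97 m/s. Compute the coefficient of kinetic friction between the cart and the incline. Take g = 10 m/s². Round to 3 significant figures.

μ_k = 0.591

mgh = ½mv² + μ_k (mg cosθ) L, with h = L sinθ
mgL sinθ = 1705.6 J; ½mv² = 68.362 J
W_f = 1705.6 − 68.362 = 1637 J
μ_k = W_f/(mg cosθ · L) = 1637/(132.0 × 21.0) = 0.5905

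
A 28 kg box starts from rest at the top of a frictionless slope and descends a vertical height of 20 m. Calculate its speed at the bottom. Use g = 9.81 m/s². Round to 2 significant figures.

v = 20 m/s

Mechanical energy is conserved (no friction): mgh = ½mv²
The mass cancels from both sides.
v = √(2gh) = √(2 × 9.81 × 20) = √392.40 = 19.81 m/s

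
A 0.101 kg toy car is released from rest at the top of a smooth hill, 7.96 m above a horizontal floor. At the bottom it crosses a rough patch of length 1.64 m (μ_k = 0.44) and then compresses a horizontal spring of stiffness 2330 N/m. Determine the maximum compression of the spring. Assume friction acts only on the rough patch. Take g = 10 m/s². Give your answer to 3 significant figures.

Initial energy: E₁ = mgh = (0.101)(10)(7.96) = 8.0396 J
Friction removes W_f = μ_k mg d = (0.44)(0.101)(10)(1.64) = 0.7288 J
Energy reaching the spring: E = 8.0396 − 0.7288 = 7.3108 J
At max compression ½kx² = E ⇒ x = √(2E/k) = √(2 × 7.3108/2330) = 0.07922 m

x = 0.0792 m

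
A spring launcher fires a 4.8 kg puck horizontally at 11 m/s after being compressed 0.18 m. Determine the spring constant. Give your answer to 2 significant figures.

k = 18000 N/m

½kx² = ½mv²
k = mv²/x² = (4.8)(11)²/(0.18)² = 17926 N/m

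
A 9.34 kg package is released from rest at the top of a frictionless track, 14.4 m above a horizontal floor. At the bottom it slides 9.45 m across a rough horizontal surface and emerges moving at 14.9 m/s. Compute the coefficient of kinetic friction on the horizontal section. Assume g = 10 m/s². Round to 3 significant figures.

μ_k = 0.349

Applying the work–energy principle:
mgh = ½mv² + μ_k m g d
mgh = 1345.0 J; ½mv² = 1036.8 J
W_f = 1345.0 − 1036.8 = 308.2 J
μ_k = W_f/(mg·d) = 308.2/(93.40 × 9.45) = 0.3492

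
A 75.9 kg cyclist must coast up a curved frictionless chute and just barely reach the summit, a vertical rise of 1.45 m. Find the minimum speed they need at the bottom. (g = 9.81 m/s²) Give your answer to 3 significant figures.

v = 5.33 m/s

At the top they are momentarily at rest, so all KE converts to PE: ½mv² = mgh
v = √(2gh) = √(2 × 9.81 × 1.45) = 5.334 m/s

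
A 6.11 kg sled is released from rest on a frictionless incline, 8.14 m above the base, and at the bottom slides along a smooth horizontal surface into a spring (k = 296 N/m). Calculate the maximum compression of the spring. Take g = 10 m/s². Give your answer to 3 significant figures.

At max compression the sled is momentarily at rest: mgh = ½kx²
x = √(2mgh/k) = √(2 × 6.11 × 10 × 8.14 / 296) = 1.833 m

x = 1.83 m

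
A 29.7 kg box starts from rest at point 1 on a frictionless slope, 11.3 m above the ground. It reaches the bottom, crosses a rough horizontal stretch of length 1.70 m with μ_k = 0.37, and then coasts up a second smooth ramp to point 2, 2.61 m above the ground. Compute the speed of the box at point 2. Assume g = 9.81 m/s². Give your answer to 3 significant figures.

Energy at 1: mgh₁ = (29.7)(9.81)(11.3) = 3292.3 J
Friction loss: W_f = μ_k mg d = 183.3 J
At 2: ½mv² + mgh₂ = mgh₁ − W_f
½mv² = 3292.3 − 183.3 − 760.44 = 2348.6 J
v = √(2 × 2348.6/29.7) = 12.58 m/s

v = 12.6 m/s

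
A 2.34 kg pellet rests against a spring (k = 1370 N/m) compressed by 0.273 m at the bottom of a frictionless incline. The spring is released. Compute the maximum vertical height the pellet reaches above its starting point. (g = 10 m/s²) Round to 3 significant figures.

h = 2.18 m

All spring PE becomes gravitational PE at the highest point: ½kx² = mgh
h = kx²/(2mg) = (1370)(0.273)²/(2 × 2.34 × 10) = 2.182 m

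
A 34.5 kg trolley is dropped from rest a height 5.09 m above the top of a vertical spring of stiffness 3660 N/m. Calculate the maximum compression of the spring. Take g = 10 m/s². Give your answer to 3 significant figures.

x = 1.08 m

Let x be the compression. The total drop is H + x, and the trolley is instantaneously at rest at max compression, so energy conservation gives:
mg(H + x) = ½kx²
½(3660)x² − (34.5)(10)x − (34.5)(10)(5.09) = 0
1830x² − 345.0x − 1756 = 0
x = [345.0 + √(119025 + 1.2854e+07)]/(2 × 1830) = 1.078 m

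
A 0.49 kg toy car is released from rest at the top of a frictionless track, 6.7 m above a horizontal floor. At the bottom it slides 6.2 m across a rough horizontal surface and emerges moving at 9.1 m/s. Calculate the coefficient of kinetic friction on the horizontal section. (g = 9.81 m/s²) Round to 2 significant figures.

Energy bookkeeping (friction removes W_f = μ_k N d):
mgh = ½mv² + μ_k m g d
mgh = 32.206 J; ½mv² = 20.288 J
W_f = 32.206 − 20.288 = 11.92 J
μ_k = W_f/(mg·d) = 11.92/(4.807 × 6.2) = 0.3999

μ_k = 0.40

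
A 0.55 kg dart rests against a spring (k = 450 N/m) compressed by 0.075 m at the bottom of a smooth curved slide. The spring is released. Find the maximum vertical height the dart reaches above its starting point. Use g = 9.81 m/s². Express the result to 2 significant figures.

At maximum height the dart is at rest, so ½kx² = mgh
h = kx²/(2mg) = (450)(0.075)²/(2 × 0.55 × 9.81) = 0.2346 m

h = 0.23 m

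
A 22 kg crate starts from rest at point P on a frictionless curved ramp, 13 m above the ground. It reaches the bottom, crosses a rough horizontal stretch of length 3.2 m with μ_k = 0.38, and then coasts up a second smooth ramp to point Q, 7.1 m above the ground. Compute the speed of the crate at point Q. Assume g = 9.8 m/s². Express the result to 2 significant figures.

v = 9.6 m/s

Energy at P: mgh₁ = (22)(9.8)(13) = 2802.8 J
Friction loss: W_f = μ_k mg d = 262.2 J
At Q: ½mv² + mgh₂ = mgh₁ − W_f
½mv² = 2802.8 − 262.2 − 1530.8 = 1009.9 J
v = √(2 × 1009.9/22) = 9.582 m/s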